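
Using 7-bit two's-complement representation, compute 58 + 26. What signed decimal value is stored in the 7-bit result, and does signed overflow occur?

-44; overflow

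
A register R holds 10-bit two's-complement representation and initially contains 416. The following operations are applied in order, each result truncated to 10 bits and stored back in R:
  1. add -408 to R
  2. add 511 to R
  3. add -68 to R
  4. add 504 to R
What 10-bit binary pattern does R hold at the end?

1110111011

Start: R = 416 = 0110100000.
R = 416 + (-408) = 8 = 0000001000
R = 8 + 511 = 519; wraps to -505 = 1000000111
R = -505 + (-68) = -573; wraps to 451 = 0111000011
R = 451 + 504 = 955; wraps to -69 = 1110111011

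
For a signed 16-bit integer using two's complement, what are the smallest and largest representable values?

Minimum: −2^15 = -32768.
Maximum: 2^15 − 1 = 32767.

min = -32768, max = 32767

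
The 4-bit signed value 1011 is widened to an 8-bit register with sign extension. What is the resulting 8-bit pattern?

11111011

MSB of 1011 is 1; replicate it into the new high bits.
1111|1011 → 11111011 (still -5).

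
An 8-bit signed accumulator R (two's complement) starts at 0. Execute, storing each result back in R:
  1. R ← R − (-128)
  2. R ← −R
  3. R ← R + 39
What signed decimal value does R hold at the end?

-89

Start: R = 0 = 00000000.
R = 0 − (-128) = 128; wraps to -128 = 10000000
R = −(-128) = 128; wraps to -128 = 10000000
R = -128 + 39 = -89 = 10100111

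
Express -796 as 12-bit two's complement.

110011100100

|-796| = 796 = 001100011100 in 12 bits.
Invert the bits: 110011100011. Add 1: 110011100100.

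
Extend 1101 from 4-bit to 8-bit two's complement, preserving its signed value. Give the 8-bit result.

MSB of 1101 is 1; replicate it into the new high bits.
1111|1101 → 11111101 (still -3).

11111101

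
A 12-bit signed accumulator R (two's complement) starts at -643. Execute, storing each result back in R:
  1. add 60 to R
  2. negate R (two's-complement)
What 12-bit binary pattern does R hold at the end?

001001000111

Start: R = -643 = 110101111101.
R = -643 + 60 = -583 = 110110111001
R = −(-583) = 583 = 001001000111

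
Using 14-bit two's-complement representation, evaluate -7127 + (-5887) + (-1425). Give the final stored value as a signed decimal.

-7127 + (-5887) = -13014 → wraps to 3370 (00110100101010)
3370 + (-1425) = 1945 (00011110011001)

1945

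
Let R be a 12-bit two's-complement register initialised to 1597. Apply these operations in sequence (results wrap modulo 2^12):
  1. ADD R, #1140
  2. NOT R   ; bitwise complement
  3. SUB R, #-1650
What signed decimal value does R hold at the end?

Start: R = 1597 = 011000111101.
R = 1597 + 1140 = 2737; wraps to -1359 = 101010110001
R = NOT 101010110001 = 010101001110 = 1358
R = 1358 − (-1650) = 3008; wraps to -1088 = 101111000000

-1088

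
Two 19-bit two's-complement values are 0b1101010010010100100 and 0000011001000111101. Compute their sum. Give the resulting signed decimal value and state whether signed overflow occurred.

-76063; no overflow

0b1101010010010100100 → 1101010010010100100 = -88924 (signed)
0000011001000111101 = 12861 (signed)
  1101010010010100100
+ 0000011001000111101
= 1101101011011100001
Result 1101101011011100001: MSB = 1 → 448225 − 524288 = -76063.
Addends have opposite signs, so signed overflow cannot occur.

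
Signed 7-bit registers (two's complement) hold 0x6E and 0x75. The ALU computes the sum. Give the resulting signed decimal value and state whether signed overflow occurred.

0x6E = 1101110 = -18 (signed)
0x75 = 1110101 = -11 (signed)
  1101110
+ 1110101
= 1100011  (discard carry-out 1)
Result 1100011: MSB = 1 → 99 − 128 = -29.
Both addends are negative and so is the stored result: no signed overflow.

-29; no overflow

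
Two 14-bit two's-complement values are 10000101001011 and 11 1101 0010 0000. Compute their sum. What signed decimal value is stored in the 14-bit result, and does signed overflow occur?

7787; overflow

10000101001011 = -7861 (signed)
11 1101 0010 0000 → 11110100100000 = -736 (signed)
  10000101001011
+ 11110100100000
= 01111001101011  (discard carry-out 1)
Result 01111001101011: MSB = 0 → value 7787.
Both addends are negative but the stored result is non-negative: signed overflow. The true value -7861 + (-736) = -8597 lies outside [-8192, 8191].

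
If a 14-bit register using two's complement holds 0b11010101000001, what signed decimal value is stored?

MSB is 1, so the value is negative.
Unsigned reading: 13633. Subtract 2^14 = 16384: 13633 − 16384 = -2751.

-2751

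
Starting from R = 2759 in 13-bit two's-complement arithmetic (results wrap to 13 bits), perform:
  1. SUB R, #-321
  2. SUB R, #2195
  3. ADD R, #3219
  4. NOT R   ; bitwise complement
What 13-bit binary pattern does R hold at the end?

0111111110111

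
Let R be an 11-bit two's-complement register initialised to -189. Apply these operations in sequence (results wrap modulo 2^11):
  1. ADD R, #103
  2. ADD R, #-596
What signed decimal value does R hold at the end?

Start: R = -189 = 11101000011.
R = -189 + 103 = -86 = 11110101010
R = -86 + (-596) = -682 = 10101010110

-682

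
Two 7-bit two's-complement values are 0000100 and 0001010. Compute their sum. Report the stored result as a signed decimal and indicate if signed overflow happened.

14; no overflow

0000100 = 4 (signed)
0001010 = 10 (signed)
  0000100
+ 0001010
= 0001110
Result 0001110: MSB = 0 → value 14.
Both addends are non-negative and so is the stored result: no signed overflow.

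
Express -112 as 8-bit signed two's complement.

10010000

|-112| = 112 = 01110000 in 8 bits.
Invert the bits: 10001111. Add 1: 10010000.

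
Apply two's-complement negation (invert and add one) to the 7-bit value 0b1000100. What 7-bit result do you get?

Invert: 0111011. Add 1: 0111100.

0111100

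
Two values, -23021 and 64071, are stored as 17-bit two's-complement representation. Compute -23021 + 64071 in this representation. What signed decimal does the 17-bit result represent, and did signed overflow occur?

41050; no overflow

-23021 → 11010011000010011
64071 → 01111101001000111
  11010011000010011
+ 01111101001000111
= 01010000001011010  (discard carry-out 1)
Result 01010000001011010: MSB = 0 → value 41050.
Addends have opposite signs, so signed overflow cannot occur.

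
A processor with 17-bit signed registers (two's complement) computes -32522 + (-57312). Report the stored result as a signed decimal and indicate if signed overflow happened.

41238; overflow

-32522 → 11000000011110110
-57312 → 10010000000100000
  11000000011110110
+ 10010000000100000
= 01010000100010110  (discard carry-out 1)
Result 01010000100010110: MSB = 0 → value 41238.
Both addends are negative but the stored result is non-negative: signed overflow. The true value -32522 + (-57312) = -89834 lies outside [-65536, 65535].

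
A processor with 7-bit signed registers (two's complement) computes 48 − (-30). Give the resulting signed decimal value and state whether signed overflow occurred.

48 → 0110000
-30 → 1100010
Subtract via negate-and-add: invert 1100010 + 1 = 0011110 (i.e. 30).
  0110000
+ 0011110
= 1001110
Result 1001110: MSB = 1 → 78 − 128 = -50.
Both addends (after negating the subtrahend) are non-negative but the stored result is negative: signed overflow. The true value 48 − (-30) = 78 lies outside [-64, 63].

-50; overflow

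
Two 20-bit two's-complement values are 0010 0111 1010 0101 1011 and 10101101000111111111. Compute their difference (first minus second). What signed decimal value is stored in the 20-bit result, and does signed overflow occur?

501852; no overflow

0010 0111 1010 0101 1011 → 00100111101001011011 = 162395 (signed)
10101101000111111111 = -339457 (signed)
Subtract via negate-and-add: invert 10101101000111111111 + 1 = 01010010111000000001 (i.e. 339457).
  00100111101001011011
+ 01010010111000000001
= 01111010100001011100
Result 01111010100001011100: MSB = 0 → value 501852.
Both addends (after negating the subtrahend) are non-negative and so is the stored result: no signed overflow.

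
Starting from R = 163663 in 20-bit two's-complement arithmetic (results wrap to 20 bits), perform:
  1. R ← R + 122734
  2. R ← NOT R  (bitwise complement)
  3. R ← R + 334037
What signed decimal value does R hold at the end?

Start: R = 163663 = 00100111111101001111.
R = 163663 + 122734 = 286397 = 01000101111010111101
R = NOT 01000101111010111101 = 10111010000101000010 = -286398
R = -286398 + 334037 = 47639 = 00001011101000010111

47639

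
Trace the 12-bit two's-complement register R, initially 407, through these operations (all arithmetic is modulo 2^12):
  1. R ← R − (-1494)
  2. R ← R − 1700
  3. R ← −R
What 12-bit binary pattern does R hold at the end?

Start: R = 407 = 000110010111.
R = 407 − (-1494) = 1901 = 011101101101
R = 1901 − 1700 = 201 = 000011001001
R = −(201) = -201 = 111100110111

111100110111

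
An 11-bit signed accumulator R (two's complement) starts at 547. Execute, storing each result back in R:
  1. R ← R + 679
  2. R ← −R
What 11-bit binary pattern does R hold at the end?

01100110110

Start: R = 547 = 01000100011.
R = 547 + 679 = 1226; wraps to -822 = 10011001010
R = −(-822) = 822 = 01100110110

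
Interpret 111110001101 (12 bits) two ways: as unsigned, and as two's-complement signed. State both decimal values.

Unsigned: 111110001101 = 3981.
Signed: MSB=1 → 3981 − 4096 = -115.

unsigned = 3981, signed = -115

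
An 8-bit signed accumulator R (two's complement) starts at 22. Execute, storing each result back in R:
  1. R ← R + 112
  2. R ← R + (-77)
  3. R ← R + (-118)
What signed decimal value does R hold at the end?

-61

Start: R = 22 = 00010110.
R = 22 + 112 = 134; wraps to -122 = 10000110
R = -122 + (-77) = -199; wraps to 57 = 00111001
R = 57 + (-118) = -61 = 11000011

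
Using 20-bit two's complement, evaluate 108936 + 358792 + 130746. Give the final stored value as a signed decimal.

108936 + 358792 = 467728 (01110010001100010000)
467728 + 130746 = 598474 → wraps to -450102 (10010010000111001010)

-450102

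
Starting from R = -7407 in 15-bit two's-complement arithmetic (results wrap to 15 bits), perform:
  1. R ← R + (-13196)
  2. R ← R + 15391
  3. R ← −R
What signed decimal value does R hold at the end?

5212

Start: R = -7407 = 110001100010001.
R = -7407 + (-13196) = -20603; wraps to 12165 = 010111110000101
R = 12165 + 15391 = 27556; wraps to -5212 = 110101110100100
R = −(-5212) = 5212 = 001010001011100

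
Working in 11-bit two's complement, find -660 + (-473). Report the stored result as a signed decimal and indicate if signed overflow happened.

-660 → 10101101100
-473 → 11000100111
  10101101100
+ 11000100111
= 01110010011  (discard carry-out 1)
Result 01110010011: MSB = 0 → value 915.
Both addends are negative but the stored result is non-negative: signed overflow. The true value -660 + (-473) = -1133 lies outside [-1024, 1023].

915; overflow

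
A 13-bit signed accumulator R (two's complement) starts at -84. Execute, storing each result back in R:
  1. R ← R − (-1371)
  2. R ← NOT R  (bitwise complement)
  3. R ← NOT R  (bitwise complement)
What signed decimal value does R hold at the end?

Start: R = -84 = 1111110101100.
R = -84 − (-1371) = 1287 = 0010100000111
R = NOT 0010100000111 = 1101011111000 = -1288
R = NOT 1101011111000 = 0010100000111 = 1287

1287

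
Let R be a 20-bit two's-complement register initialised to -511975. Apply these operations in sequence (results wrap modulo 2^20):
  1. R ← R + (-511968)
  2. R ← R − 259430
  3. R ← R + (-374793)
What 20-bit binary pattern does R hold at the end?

01101011001011001010

Start: R = -511975 = 10000011000000011001.
R = -511975 + (-511968) = -1023943; wraps to 24633 = 00000110000000111001
R = 24633 − 259430 = -234797 = 11000110101011010011
R = -234797 + (-374793) = -609590; wraps to 438986 = 01101011001011001010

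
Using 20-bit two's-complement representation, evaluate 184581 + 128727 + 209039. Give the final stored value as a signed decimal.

522347

184581 + 128727 = 313308 (01001100011111011100)
313308 + 209039 = 522347 (01111111100001101011)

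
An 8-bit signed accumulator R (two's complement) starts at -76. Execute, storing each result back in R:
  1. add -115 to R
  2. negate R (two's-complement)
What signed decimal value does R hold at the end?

Start: R = -76 = 10110100.
R = -76 + (-115) = -191; wraps to 65 = 01000001
R = −(65) = -65 = 10111111

-65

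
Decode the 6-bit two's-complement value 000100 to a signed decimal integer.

4

MSB is 0, so the value is non-negative: 000100 = 4.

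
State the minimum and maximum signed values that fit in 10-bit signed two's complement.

Minimum: −2^9 = -512.
Maximum: 2^9 − 1 = 511.

min = -512, max = 511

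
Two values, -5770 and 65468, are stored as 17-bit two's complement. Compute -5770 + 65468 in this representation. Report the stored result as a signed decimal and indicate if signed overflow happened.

59698; no overflow

-5770 → 11110100101110110
65468 → 01111111110111100
  11110100101110110
+ 01111111110111100
= 01110100100110010  (discard carry-out 1)
Result 01110100100110010: MSB = 0 → value 59698.
Addends have opposite signs, so signed overflow cannot occur.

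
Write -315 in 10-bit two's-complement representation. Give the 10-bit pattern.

|-315| = 315 = 0100111011 in 10 bits.
Invert the bits: 1011000100. Add 1: 1011000101.

1011000101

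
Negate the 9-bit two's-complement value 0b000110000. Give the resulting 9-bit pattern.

111010000

Invert: 111001111. Add 1: 111010000.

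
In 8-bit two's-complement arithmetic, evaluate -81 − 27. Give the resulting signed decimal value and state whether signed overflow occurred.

-81 → 10101111
27 → 00011011
Subtract via negate-and-add: invert 00011011 + 1 = 11100101 (i.e. -27).
  10101111
+ 11100101
= 10010100  (discard carry-out 1)
Result 10010100: MSB = 1 → 148 − 256 = -108.
Both addends (after negating the subtrahend) are negative and so is the stored result: no signed overflow.

-108; no overflow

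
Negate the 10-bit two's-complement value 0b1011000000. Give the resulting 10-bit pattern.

Invert: 0100111111. Add 1: 0101000000.
Check: 1011000000 = -320, 0101000000 = 320.

0101000000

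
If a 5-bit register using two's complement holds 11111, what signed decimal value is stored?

-1

MSB is 1, so the value is negative.
Unsigned reading: 31. Subtract 2^5 = 32: 31 − 32 = -1.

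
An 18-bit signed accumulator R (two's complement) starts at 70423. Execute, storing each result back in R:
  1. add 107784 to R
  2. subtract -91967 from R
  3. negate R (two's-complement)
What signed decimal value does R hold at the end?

Start: R = 70423 = 010001001100010111.
R = 70423 + 107784 = 178207; wraps to -83937 = 101011100000011111
R = -83937 − (-91967) = 8030 = 000001111101011110
R = −(8030) = -8030 = 111110000010100010

-8030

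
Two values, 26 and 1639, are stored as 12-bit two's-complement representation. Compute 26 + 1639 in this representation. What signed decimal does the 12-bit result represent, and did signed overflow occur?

1665; no overflow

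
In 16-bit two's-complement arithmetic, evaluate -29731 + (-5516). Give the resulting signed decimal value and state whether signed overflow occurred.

-29731 → 1000101111011101
-5516 → 1110101001110100
  1000101111011101
+ 1110101001110100
= 0111011001010001  (discard carry-out 1)
Result 0111011001010001: MSB = 0 → value 30289.
Both addends are negative but the stored result is non-negative: signed overflow. The true value -29731 + (-5516) = -35247 lies outside [-32768, 32767].

30289; overflow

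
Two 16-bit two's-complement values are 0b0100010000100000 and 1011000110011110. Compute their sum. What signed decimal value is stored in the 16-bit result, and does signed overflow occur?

-2626; no overflow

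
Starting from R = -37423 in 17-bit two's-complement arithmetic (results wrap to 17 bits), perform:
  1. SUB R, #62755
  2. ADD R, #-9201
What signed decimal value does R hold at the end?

21693

Start: R = -37423 = 10110110111010001.
R = -37423 − 62755 = -100178; wraps to 30894 = 00111100010101110
R = 30894 + (-9201) = 21693 = 00101010010111101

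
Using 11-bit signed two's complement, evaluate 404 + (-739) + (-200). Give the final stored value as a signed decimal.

-535

404 + (-739) = -335 (11010110001)
-335 + (-200) = -535 (10111101001)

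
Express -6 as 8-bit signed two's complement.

|-6| = 6 = 00000110 in 8 bits.
Invert the bits: 11111001. Add 1: 11111010.
Check: 11111010 reads as 250 − 256 = -6.

11111010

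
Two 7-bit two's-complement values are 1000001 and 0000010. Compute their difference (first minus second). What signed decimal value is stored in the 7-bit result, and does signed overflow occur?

63; overflow

1000001 = -63 (signed)
0000010 = 2 (signed)
Subtract via negate-and-add: invert 0000010 + 1 = 1111110 (i.e. -2).
  1000001
+ 1111110
= 0111111  (discard carry-out 1)
Result 0111111: MSB = 0 → value 63.
Both addends (after negating the subtrahend) are negative but the stored result is non-negative: signed overflow. The true value -63 − 2 = -65 lies outside [-64, 63].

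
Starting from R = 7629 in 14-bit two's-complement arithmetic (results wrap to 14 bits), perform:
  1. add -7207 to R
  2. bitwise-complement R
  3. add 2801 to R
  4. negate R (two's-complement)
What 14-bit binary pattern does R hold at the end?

11011010110110

Start: R = 7629 = 01110111001101.
R = 7629 + (-7207) = 422 = 00000110100110
R = NOT 00000110100110 = 11111001011001 = -423
R = -423 + 2801 = 2378 = 00100101001010
R = −(2378) = -2378 = 11011010110110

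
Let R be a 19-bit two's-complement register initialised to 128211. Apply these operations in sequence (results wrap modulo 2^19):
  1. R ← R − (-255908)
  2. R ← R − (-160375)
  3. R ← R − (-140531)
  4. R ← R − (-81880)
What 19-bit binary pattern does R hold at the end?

0111011001110111001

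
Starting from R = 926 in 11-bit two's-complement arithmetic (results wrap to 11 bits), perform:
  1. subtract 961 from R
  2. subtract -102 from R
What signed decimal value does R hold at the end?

67

Start: R = 926 = 01110011110.
R = 926 − 961 = -35 = 11111011101
R = -35 − (-102) = 67 = 00001000011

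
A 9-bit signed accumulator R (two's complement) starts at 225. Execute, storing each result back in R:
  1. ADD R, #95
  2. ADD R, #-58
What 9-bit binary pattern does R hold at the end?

100000110

Start: R = 225 = 011100001.
R = 225 + 95 = 320; wraps to -192 = 101000000
R = -192 + (-58) = -250 = 100000110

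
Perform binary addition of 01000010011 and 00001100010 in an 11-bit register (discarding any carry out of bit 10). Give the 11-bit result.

01001110101

  01000010011
+ 00001100010
= 01001110101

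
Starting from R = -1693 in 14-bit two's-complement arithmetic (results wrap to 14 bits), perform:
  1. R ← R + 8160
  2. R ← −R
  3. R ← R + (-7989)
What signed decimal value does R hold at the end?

1928

Start: R = -1693 = 11100101100011.
R = -1693 + 8160 = 6467 = 01100101000011
R = −(6467) = -6467 = 10011010111101
R = -6467 + (-7989) = -14456; wraps to 1928 = 00011110001000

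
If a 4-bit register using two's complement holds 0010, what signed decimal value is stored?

2

MSB is 0, so the value is non-negative: 0010 = 2.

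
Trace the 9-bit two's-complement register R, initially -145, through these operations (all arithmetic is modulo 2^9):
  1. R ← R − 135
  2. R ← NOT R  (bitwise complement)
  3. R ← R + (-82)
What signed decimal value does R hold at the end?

Start: R = -145 = 101101111.
R = -145 − 135 = -280; wraps to 232 = 011101000
R = NOT 011101000 = 100010111 = -233
R = -233 + (-82) = -315; wraps to 197 = 011000101

197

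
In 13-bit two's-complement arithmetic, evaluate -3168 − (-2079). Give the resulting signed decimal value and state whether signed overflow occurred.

-3168 → 1001110100000
-2079 → 1011111100001
Subtract via negate-and-add: invert 1011111100001 + 1 = 0100000011111 (i.e. 2079).
  1001110100000
+ 0100000011111
= 1101110111111
Result 1101110111111: MSB = 1 → 7103 − 8192 = -1089.
Addends (after negating the subtrahend) have opposite signs, so signed overflow cannot occur.

-1089; no overflow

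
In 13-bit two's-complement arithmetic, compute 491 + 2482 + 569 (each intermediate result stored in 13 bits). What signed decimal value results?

491 + 2482 = 2973 (0101110011101)
2973 + 569 = 3542 (0110111010110)

3542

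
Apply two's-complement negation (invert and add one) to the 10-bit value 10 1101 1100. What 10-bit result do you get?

Invert: 0100100011. Add 1: 0100100100.

0100100100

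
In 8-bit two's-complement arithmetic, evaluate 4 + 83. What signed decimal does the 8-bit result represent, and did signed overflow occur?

4 → 00000100
83 → 01010011
  00000100
+ 01010011
= 01010111
Result 01010111: MSB = 0 → value 87.
Both addends are non-negative and so is the stored result: no signed overflow.

87; no overflow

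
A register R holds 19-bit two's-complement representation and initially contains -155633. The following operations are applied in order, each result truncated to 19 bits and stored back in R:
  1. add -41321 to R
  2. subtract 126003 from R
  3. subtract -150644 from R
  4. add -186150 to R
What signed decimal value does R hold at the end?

Start: R = -155633 = 1011010000000001111.
R = -155633 + (-41321) = -196954 = 1001111111010100110
R = -196954 − 126003 = -322957; wraps to 201331 = 0110001001001110011
R = 201331 − (-150644) = 351975; wraps to -172313 = 1010101111011100111
R = -172313 + (-186150) = -358463; wraps to 165825 = 0101000011111000001

165825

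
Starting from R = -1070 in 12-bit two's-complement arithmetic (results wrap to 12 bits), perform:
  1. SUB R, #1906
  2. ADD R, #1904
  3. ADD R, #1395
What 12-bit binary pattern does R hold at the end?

Start: R = -1070 = 101111010010.
R = -1070 − 1906 = -2976; wraps to 1120 = 010001100000
R = 1120 + 1904 = 3024; wraps to -1072 = 101111010000
R = -1072 + 1395 = 323 = 000101000011

000101000011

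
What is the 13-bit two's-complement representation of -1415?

|-1415| = 1415 = 0010110000111 in 13 bits.
Invert the bits: 1101001111000. Add 1: 1101001111001.
Check: 1101001111001 reads as 6777 − 8192 = -1415.

1101001111001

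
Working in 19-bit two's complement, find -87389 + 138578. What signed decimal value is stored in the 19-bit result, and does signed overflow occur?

51189; no overflow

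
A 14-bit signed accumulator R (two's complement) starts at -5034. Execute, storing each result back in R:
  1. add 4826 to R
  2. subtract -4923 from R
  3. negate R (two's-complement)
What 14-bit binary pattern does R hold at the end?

Start: R = -5034 = 10110001010110.
R = -5034 + 4826 = -208 = 11111100110000
R = -208 − (-4923) = 4715 = 01001001101011
R = −(4715) = -4715 = 10110110010101

10110110010101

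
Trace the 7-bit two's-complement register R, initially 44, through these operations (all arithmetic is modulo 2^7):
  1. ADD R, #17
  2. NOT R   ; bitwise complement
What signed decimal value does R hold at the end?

-62

Start: R = 44 = 0101100.
R = 44 + 17 = 61 = 0111101
R = NOT 0111101 = 1000010 = -62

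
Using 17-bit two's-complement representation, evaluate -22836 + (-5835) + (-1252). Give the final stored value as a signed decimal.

-29923

-22836 + (-5835) = -28671 (11001000000000001)
-28671 + (-1252) = -29923 (11000101100011101)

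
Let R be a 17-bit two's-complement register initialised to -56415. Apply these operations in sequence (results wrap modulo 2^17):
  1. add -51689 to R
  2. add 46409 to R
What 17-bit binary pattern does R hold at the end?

Start: R = -56415 = 10010001110100001.
R = -56415 + (-51689) = -108104; wraps to 22968 = 00101100110111000
R = 22968 + 46409 = 69377; wraps to -61695 = 10000111100000001

10000111100000001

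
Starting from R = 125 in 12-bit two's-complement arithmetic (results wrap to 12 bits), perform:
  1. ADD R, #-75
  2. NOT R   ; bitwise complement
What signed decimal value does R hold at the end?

Start: R = 125 = 000001111101.
R = 125 + (-75) = 50 = 000000110010
R = NOT 000000110010 = 111111001101 = -51

-51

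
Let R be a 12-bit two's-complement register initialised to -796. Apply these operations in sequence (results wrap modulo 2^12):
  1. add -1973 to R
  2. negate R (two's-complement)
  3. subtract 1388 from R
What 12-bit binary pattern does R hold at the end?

010101100101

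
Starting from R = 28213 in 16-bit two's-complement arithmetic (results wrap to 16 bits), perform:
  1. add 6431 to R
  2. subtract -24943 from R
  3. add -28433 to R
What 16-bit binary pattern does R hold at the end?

0111100110110010

Start: R = 28213 = 0110111000110101.
R = 28213 + 6431 = 34644; wraps to -30892 = 1000011101010100
R = -30892 − (-24943) = -5949 = 1110100011000011
R = -5949 + (-28433) = -34382; wraps to 31154 = 0111100110110010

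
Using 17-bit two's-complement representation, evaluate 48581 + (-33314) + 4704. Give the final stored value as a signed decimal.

19971

48581 + (-33314) = 15267 (00011101110100011)
15267 + 4704 = 19971 (00100111000000011)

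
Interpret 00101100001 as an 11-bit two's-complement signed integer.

MSB is 0, so the value is non-negative: 00101100001 = 353.

353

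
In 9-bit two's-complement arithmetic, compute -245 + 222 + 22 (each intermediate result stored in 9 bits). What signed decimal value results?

-245 + 222 = -23 (111101001)
-23 + 22 = -1 (111111111)

-1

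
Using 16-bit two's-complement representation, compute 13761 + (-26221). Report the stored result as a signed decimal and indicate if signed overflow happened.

13761 → 0011010111000001
-26221 → 1001100110010011
  0011010111000001
+ 1001100110010011
= 1100111101010100
Result 1100111101010100: MSB = 1 → 53076 − 65536 = -12460.
Addends have opposite signs, so signed overflow cannot occur.

-12460; no overflow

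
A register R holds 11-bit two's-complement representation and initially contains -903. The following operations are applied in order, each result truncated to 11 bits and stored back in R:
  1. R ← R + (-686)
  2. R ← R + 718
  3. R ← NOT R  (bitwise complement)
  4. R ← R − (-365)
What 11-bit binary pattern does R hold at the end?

10011010011

Start: R = -903 = 10001111001.
R = -903 + (-686) = -1589; wraps to 459 = 00111001011
R = 459 + 718 = 1177; wraps to -871 = 10010011001
R = NOT 10010011001 = 01101100110 = 870
R = 870 − (-365) = 1235; wraps to -813 = 10011010011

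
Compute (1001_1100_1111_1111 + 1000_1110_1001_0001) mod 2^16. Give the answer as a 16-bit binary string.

  1001110011111111
+ 1000111010010001
= 0010101110010000  (discard carry-out 1)

0010101110010000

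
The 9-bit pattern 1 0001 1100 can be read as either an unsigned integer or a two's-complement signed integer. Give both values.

unsigned = 284, signed = -228

Unsigned: 100011100 = 284.
Signed: MSB=1 → 284 − 512 = -228.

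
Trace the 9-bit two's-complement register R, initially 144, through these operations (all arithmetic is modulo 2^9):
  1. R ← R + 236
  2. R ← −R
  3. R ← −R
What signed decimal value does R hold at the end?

-132

Start: R = 144 = 010010000.
R = 144 + 236 = 380; wraps to -132 = 101111100
R = −(-132) = 132 = 010000100
R = −(132) = -132 = 101111100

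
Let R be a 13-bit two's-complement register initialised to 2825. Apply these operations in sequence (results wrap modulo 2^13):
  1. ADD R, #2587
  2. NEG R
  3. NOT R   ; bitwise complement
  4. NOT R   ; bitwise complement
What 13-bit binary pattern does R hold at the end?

Start: R = 2825 = 0101100001001.
R = 2825 + 2587 = 5412; wraps to -2780 = 1010100100100
R = −(-2780) = 2780 = 0101011011100
R = NOT 0101011011100 = 1010100100011 = -2781
R = NOT 1010100100011 = 0101011011100 = 2780

0101011011100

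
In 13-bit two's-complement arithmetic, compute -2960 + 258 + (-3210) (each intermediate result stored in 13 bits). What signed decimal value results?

-2960 + 258 = -2702 (1010101110010)
-2702 + (-3210) = -5912 → wraps to 2280 (0100011101000)

2280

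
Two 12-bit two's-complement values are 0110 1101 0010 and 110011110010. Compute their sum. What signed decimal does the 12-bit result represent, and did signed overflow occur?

964; no overflow

0110 1101 0010 → 011011010010 = 1746 (signed)
110011110010 = -782 (signed)
  011011010010
+ 110011110010
= 001111000100  (discard carry-out 1)
Result 001111000100: MSB = 0 → value 964.
Addends have opposite signs, so signed overflow cannot occur.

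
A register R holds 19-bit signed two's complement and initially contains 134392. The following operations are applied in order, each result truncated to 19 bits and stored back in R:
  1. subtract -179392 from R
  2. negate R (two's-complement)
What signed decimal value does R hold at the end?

210504

Start: R = 134392 = 0100000110011111000.
R = 134392 − (-179392) = 313784; wraps to -210504 = 1001100100110111000
R = −(-210504) = 210504 = 0110011011001001000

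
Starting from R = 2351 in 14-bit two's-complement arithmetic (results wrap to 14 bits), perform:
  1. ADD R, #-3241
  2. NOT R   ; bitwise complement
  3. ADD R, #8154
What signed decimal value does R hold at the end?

Start: R = 2351 = 00100100101111.
R = 2351 + (-3241) = -890 = 11110010000110
R = NOT 11110010000110 = 00001101111001 = 889
R = 889 + 8154 = 9043; wraps to -7341 = 10001101010011

-7341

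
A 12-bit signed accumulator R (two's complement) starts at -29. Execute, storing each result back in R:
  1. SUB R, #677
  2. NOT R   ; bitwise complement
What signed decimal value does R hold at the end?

Start: R = -29 = 111111100011.
R = -29 − 677 = -706 = 110100111110
R = NOT 110100111110 = 001011000001 = 705

705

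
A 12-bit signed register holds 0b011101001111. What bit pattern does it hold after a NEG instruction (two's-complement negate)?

100010110001

Invert: 100010110000. Add 1: 100010110001.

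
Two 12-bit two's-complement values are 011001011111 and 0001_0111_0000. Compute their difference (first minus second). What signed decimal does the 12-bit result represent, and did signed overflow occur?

011001011111 = 1631 (signed)
0001_0111_0000 → 000101110000 = 368 (signed)
Subtract via negate-and-add: invert 000101110000 + 1 = 111010010000 (i.e. -368).
  011001011111
+ 111010010000
= 010011101111  (discard carry-out 1)
Result 010011101111: MSB = 0 → value 1263.
Addends (after negating the subtrahend) have opposite signs, so signed overflow cannot occur.

1263; no overflow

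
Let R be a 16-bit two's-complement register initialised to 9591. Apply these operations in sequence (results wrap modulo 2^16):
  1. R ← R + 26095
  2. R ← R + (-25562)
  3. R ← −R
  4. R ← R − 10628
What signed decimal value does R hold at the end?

-20752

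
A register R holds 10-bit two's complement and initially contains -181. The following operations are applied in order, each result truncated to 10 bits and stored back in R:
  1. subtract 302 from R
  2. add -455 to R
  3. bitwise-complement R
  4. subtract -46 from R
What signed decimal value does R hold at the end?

-41

Start: R = -181 = 1101001011.
R = -181 − 302 = -483 = 1000011101
R = -483 + (-455) = -938; wraps to 86 = 0001010110
R = NOT 0001010110 = 1110101001 = -87
R = -87 − (-46) = -41 = 1111010111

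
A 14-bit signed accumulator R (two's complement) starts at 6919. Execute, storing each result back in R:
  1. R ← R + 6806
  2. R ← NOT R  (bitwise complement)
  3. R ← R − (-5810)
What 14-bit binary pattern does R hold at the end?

10000100010100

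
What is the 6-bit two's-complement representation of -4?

111100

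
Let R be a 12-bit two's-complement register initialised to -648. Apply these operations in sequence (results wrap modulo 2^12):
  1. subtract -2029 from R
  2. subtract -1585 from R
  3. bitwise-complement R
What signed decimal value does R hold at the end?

Start: R = -648 = 110101111000.
R = -648 − (-2029) = 1381 = 010101100101
R = 1381 − (-1585) = 2966; wraps to -1130 = 101110010110
R = NOT 101110010110 = 010001101001 = 1129

1129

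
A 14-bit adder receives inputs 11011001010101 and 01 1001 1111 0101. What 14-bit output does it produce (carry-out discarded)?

  11011001010101
+ 01100111110101
= 01000001001010  (discard carry-out 1)

01000001001010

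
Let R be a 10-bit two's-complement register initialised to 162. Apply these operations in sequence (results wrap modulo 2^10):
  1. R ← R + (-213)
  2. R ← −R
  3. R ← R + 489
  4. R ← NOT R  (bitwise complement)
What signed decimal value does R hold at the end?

Start: R = 162 = 0010100010.
R = 162 + (-213) = -51 = 1111001101
R = −(-51) = 51 = 0000110011
R = 51 + 489 = 540; wraps to -484 = 1000011100
R = NOT 1000011100 = 0111100011 = 483

483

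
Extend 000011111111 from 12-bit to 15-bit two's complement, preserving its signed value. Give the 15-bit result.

000000011111111

MSB of 000011111111 is 0; replicate it into the new high bits.
000|000011111111 → 000000011111111 (still 255).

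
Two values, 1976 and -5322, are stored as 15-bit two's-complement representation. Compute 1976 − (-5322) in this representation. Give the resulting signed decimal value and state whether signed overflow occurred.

7298; no overflow

1976 → 000011110111000
-5322 → 110101100110110
Subtract via negate-and-add: invert 110101100110110 + 1 = 001010011001010 (i.e. 5322).
  000011110111000
+ 001010011001010
= 001110010000010
Result 001110010000010: MSB = 0 → value 7298.
Both addends (after negating the subtrahend) are non-negative and so is the stored result: no signed overflow.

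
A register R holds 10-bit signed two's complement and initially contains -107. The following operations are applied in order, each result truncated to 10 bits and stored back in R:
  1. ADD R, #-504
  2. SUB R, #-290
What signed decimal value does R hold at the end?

-321

Start: R = -107 = 1110010101.
R = -107 + (-504) = -611; wraps to 413 = 0110011101
R = 413 − (-290) = 703; wraps to -321 = 1010111111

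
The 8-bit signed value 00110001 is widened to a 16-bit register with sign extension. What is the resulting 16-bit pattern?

0000000000110001

MSB of 00110001 is 0; replicate it into the new high bits.
00000000|00110001 → 0000000000110001 (still 49).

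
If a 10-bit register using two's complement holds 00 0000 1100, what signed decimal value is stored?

12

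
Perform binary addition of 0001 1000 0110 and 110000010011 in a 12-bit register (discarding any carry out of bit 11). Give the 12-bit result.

110110011001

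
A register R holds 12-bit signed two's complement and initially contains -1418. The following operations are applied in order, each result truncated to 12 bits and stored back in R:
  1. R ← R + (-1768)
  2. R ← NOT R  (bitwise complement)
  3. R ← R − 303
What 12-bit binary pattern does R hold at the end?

101101000010

Start: R = -1418 = 101001110110.
R = -1418 + (-1768) = -3186; wraps to 910 = 001110001110
R = NOT 001110001110 = 110001110001 = -911
R = -911 − 303 = -1214 = 101101000010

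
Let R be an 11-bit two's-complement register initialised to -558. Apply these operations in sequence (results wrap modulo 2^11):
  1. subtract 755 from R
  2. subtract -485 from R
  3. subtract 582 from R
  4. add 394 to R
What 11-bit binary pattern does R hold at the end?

10000001000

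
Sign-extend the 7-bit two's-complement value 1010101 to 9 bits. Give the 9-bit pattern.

111010101

MSB of 1010101 is 1; replicate it into the new high bits.
11|1010101 → 111010101 (still -43).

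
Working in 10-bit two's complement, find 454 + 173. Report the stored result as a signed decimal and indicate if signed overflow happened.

454 → 0111000110
173 → 0010101101
  0111000110
+ 0010101101
= 1001110011
Result 1001110011: MSB = 1 → 627 − 1024 = -397.
Both addends are non-negative but the stored result is negative: signed overflow. The true value 454 + 173 = 627 lies outside [-512, 511].

-397; overflow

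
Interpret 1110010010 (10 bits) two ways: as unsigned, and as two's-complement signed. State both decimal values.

unsigned = 914, signed = -110

Unsigned: 1110010010 = 914.
Signed: MSB=1 → 914 − 1024 = -110.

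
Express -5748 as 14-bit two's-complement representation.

|-5748| = 5748 = 01011001110100 in 14 bits.
Invert the bits: 10100110001011. Add 1: 10100110001100.

10100110001100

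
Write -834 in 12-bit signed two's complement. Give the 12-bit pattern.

110010111110

|-834| = 834 = 001101000010 in 12 bits.
Invert the bits: 110010111101. Add 1: 110010111110.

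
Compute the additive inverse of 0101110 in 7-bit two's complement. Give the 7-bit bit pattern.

1010010

Invert: 1010001. Add 1: 1010010.
Check: 0101110 = 46, 1010010 = -46.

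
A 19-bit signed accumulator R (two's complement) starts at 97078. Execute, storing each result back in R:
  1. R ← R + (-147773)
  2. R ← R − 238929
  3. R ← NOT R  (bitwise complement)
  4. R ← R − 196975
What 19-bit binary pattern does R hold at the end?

0010110100111101000

Start: R = 97078 = 0010111101100110110.
R = 97078 + (-147773) = -50695 = 1110011100111111001
R = -50695 − 238929 = -289624; wraps to 234664 = 0111001010010101000
R = NOT 0111001010010101000 = 1000110101101010111 = -234665
R = -234665 − 196975 = -431640; wraps to 92648 = 0010110100111101000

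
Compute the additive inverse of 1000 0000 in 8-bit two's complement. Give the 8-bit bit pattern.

10000000

Invert: 01111111. Add 1: 10000000.
(1000 0000 is the minimum value -128; its negation overflows and yields itself.)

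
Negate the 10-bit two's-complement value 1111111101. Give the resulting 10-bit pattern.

0000000011

Invert: 0000000010. Add 1: 0000000011.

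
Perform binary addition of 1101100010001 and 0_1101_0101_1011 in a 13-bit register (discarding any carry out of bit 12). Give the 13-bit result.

  1101100010001
+ 0110101011011
= 0100001101100  (discard carry-out 1)

0100001101100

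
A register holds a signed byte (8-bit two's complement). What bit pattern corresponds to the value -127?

10000001

|-127| = 127 = 01111111 in 8 bits.
Invert the bits: 10000000. Add 1: 10000001.
Check: 10000001 reads as 129 − 256 = -127.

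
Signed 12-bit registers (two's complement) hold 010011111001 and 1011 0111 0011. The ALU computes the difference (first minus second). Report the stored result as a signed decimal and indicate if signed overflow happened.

-1658; overflow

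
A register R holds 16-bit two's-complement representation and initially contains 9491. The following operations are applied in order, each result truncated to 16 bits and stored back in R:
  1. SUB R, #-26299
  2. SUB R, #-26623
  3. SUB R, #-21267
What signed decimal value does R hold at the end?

18144

Start: R = 9491 = 0010010100010011.
R = 9491 − (-26299) = 35790; wraps to -29746 = 1000101111001110
R = -29746 − (-26623) = -3123 = 1111001111001101
R = -3123 − (-21267) = 18144 = 0100011011100000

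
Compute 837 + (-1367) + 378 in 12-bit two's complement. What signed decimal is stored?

837 + (-1367) = -530 (110111101110)
-530 + 378 = -152 (111101101000)

-152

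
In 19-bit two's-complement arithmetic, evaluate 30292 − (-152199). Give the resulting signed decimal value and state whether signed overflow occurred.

30292 → 0000111011001010100
-152199 → 1011010110101111001
Subtract via negate-and-add: invert 1011010110101111001 + 1 = 0100101001010000111 (i.e. 152199).
  0000111011001010100
+ 0100101001010000111
= 0101100100011011011
Result 0101100100011011011: MSB = 0 → value 182491.
Both addends (after negating the subtrahend) are non-negative and so is the stored result: no signed overflow.

182491; no overflow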